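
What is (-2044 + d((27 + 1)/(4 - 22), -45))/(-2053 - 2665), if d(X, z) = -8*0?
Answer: 146/337 ≈ 0.43323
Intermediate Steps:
d(X, z) = 0
(-2044 + d((27 + 1)/(4 - 22), -45))/(-2053 - 2665) = (-2044 + 0)/(-2053 - 2665) = -2044/(-4718) = -2044*(-1/4718) = 146/337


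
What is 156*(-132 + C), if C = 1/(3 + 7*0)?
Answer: -20540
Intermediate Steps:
C = 1/3 (C = 1/(3 + 0) = 1/3 ≈ 0.33333)
156*(-132 + C) = 156*(-132 + 1/3) = 156*(-395/3) = -20540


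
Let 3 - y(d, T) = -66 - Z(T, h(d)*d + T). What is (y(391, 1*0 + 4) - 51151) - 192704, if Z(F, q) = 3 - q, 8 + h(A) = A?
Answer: -393540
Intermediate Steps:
h(A) = -8 + A
y(d, T) = 72 - T - d*(-8 + d) (y(d, T) = 3 - (-66 - (3 - ((-8 + d)*d + T))) = 3 - (-66 - (3 - (d*(-8 + d) + T))) = 3 - (-66 - (3 - (T + d*(-8 + d)))) = 3 - (-66 - (3 + (-T - d*(-8 + d)))) = 3 - (-66 - (3 - T - d*(-8 + d))) = 3 - (-66 + (-3 + T + d*(-8 + d))) = 3 - (-69 + T + d*(-8 + d)) = 3 + (69 - T - d*(-8 + d)) = 72 - T - d*(-8 + d))
(y(391, 1*0 + 4) - 51151) - 192704 = ((72 - (1*0 + 4) - 1*391*(-8 + 391)) - 51151) - 192704 = ((72 - (0 + 4) - 1*391*383) - 51151) - 192704 = ((72 - 1*4 - 149753) - 51151) - 192704 = ((72 - 4 - 149753) - 51151) - 192704 = (-149685 - 51151) - 192704 = -200836 - 192704 = -393540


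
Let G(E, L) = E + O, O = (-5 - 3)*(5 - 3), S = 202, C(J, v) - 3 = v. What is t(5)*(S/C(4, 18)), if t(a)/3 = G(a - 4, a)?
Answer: -3030/7 ≈ -432.86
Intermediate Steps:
C(J, v) = 3 + v
O = -16 (O = -8*2 = -16)
G(E, L) = -16 + E (G(E, L) = E - 16 = -16 + E)
t(a) = -60 + 3*a (t(a) = 3*(-16 + (a - 4)) = 3*(-16 + (-4 + a)) = 3*(-20 + a) = -60 + 3*a)
t(5)*(S/C(4, 18)) = (-60 + 3*5)*(202/(3 + 18)) = (-60 + 15)*(202/21) = -9090/21 = -45*202/21 = -3030/7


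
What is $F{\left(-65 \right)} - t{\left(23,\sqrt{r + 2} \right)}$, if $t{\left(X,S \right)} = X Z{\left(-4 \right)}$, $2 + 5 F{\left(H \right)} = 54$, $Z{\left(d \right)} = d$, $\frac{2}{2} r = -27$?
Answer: $\frac{512}{5} \approx 102.4$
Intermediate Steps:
$r = -27$
$F{\left(H \right)} = \frac{52}{5}$ ($F{\left(H \right)} = - \frac{2}{5} + \frac{1}{5} \cdot 54 = - \frac{2}{5} + \frac{54}{5} = \frac{52}{5}$)
$t{\left(X,S \right)} = - 4 X$ ($t{\left(X,S \right)} = X \left(-4\right) = - 4 X$)
$F{\left(-65 \right)} - t{\left(23,\sqrt{r + 2} \right)} = \frac{52}{5} - \left(-4\right) 23 = \frac{52}{5} - -92 = \frac{52}{5} + 92 = \frac{512}{5}$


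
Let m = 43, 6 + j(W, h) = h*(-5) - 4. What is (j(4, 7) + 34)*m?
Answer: -473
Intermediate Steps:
j(W, h) = -10 - 5*h (j(W, h) = -6 + (h*(-5) - 4) = -6 + (-5*h - 4) = -6 + (-4 - 5*h) = -10 - 5*h)
(j(4, 7) + 34)*m = ((-10 - 5*7) + 34)*43 = ((-10 - 35) + 34)*43 = (-45 + 34)*43 = -11*43 = -473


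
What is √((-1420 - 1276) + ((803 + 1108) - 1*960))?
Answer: I*√1745 ≈ 41.773*I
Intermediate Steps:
√((-1420 - 1276) + ((803 + 1108) - 1*960)) = √(-2696 + (1911 - 960)) = √(-2696 + 951) = √(-1745) = I*√1745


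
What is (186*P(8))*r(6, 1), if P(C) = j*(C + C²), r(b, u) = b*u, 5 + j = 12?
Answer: 562464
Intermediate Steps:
j = 7 (j = -5 + 12 = 7)
P(C) = 7*C + 7*C² (P(C) = 7*(C + C²) = 7*C + 7*C²)
(186*P(8))*r(6, 1) = (186*(7*8*(1 + 8)))*(6*1) = (186*(7*8*9))*6 = (186*504)*6 = 93744*6 = 562464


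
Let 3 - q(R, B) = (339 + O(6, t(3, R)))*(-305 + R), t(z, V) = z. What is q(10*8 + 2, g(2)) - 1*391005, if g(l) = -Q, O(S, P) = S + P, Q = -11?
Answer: -313398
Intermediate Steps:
O(S, P) = P + S
g(l) = 11 (g(l) = -1*(-11) = 11)
q(R, B) = 106143 - 348*R (q(R, B) = 3 - (339 + (3 + 6))*(-305 + R) = 3 - (339 + 9)*(-305 + R) = 3 - 348*(-305 + R) = 3 - (-106140 + 348*R) = 3 + (106140 - 348*R) = 106143 - 348*R)
q(10*8 + 2, g(2)) - 1*391005 = (106143 - 348*(10*8 + 2)) - 1*391005 = (106143 - 348*(80 + 2)) - 391005 = (106143 - 348*82) - 391005 = (106143 - 28536) - 391005 = 77607 - 391005 = -313398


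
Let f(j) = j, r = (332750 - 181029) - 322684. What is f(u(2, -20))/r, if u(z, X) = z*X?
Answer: 40/170963 ≈ 0.00023397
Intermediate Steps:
r = -170963 (r = 151721 - 322684 = -170963)
u(z, X) = X*z
f(u(2, -20))/r = -20*2/(-170963) = -40*(-1/170963) = 40/170963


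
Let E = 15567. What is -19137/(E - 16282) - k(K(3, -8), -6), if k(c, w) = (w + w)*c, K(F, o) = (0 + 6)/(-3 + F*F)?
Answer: 27717/715 ≈ 38.765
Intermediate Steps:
K(F, o) = 6/(-3 + F**2)
k(c, w) = 2*c*w (k(c, w) = (2*w)*c = 2*c*w)
-19137/(E - 16282) - k(K(3, -8), -6) = -19137/(15567 - 16282) - 2*6/(-3 + 3**2)*(-6) = -19137/(-715) - 2*6/(-3 + 9)*(-6) = -19137*(-1/715) - 2*6/6*(-6) = 19137/715 - 2*6*(1/6)*(-6) = 19137/715 - 2*(-6) = 19137/715 - 1*(-12) = 19137/715 + 12 = 27717/715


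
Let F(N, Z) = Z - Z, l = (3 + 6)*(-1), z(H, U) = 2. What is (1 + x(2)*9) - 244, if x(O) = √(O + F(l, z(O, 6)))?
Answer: -243 + 9*√2 ≈ -230.27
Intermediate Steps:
l = -9 (l = 9*(-1) = -9)
F(N, Z) = 0
x(O) = √O (x(O) = √(O + 0) = √O)
(1 + x(2)*9) - 244 = (1 + √2*9) - 244 = (1 + 9*√2) - 244 = -243 + 9*√2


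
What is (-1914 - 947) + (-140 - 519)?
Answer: -3520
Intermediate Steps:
(-1914 - 947) + (-140 - 519) = -2861 - 659 = -3520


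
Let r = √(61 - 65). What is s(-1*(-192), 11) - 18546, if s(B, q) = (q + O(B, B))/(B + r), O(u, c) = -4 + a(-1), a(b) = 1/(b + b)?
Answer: -13149090/709 - I/2836 ≈ -18546.0 - 0.00035261*I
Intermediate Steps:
a(b) = 1/(2*b)
r = 2*I (r = √(-4) = 2*I ≈ 2.0*I)
O(u, c) = -9/2 (O(u, c) = -4 + (½)/(-1) = -4 + (½)*(-1) = -4 - ½ = -9/2)
s(B, q) = (-9/2 + q)/(B + 2*I) (s(B, q) = (q - 9/2)/(B + 2*I) = (-9/2 + q)/(B + 2*I))
s(-1*(-192), 11) - 18546 = (-9/2 + 11)/(-1*(-192) + 2*I) - 18546 = (13/2)/(192 + 2*I) - 18546 = ((192 - 2*I)/36868)*(13/2) - 18546 = (192 - 2*I)/5672 - 18546 = -18546 + (192 - 2*I)/5672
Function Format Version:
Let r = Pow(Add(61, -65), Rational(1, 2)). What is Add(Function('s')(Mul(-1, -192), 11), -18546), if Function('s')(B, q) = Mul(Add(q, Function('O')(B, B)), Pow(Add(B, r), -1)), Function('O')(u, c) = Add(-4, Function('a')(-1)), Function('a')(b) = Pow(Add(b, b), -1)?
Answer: Add(Rational(-13149090, 709), Mul(Rational(-1, 2836), I)) ≈ Add(-18546., Mul(-0.00035261, I))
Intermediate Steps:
Function('a')(b) = Mul(Rational(1, 2), Pow(b, -1)) (Function('a')(b) = Pow(Mul(2, b), -1) = Mul(Rational(1, 2), Pow(b, -1)))
r = Mul(2, I) (r = Pow(-4, Rational(1, 2)) = Mul(2, I) ≈ Mul(2.0000, I))
Function('O')(u, c) = Rational(-9, 2) (Function('O')(u, c) = Add(-4, Mul(Rational(1, 2), Pow(-1, -1))) = Add(-4, Mul(Rational(1, 2), -1)) = Add(-4, Rational(-1, 2)) = Rational(-9, 2))
Function('s')(B, q) = Mul(Pow(Add(B, Mul(2, I)), -1), Add(Rational(-9, 2), q)) (Function('s')(B, q) = Mul(Add(q, Rational(-9, 2)), Pow(Add(B, Mul(2, I)), -1)) = Mul(Add(Rational(-9, 2), q), Pow(Add(B, Mul(2, I)), -1)) = Mul(Pow(Add(B, Mul(2, I)), -1), Add(Rational(-9, 2), q)))
Add(Function('s')(Mul(-1, -192), 11), -18546) = Add(Mul(Pow(Add(Mul(-1, -192), Mul(2, I)), -1), Add(Rational(-9, 2), 11)), -18546) = Add(Mul(Pow(Add(192, Mul(2, I)), -1), Rational(13, 2)), -18546) = Add(Mul(Mul(Rational(1, 36868), Add(192, Mul(-2, I))), Rational(13, 2)), -18546) = Add(Mul(Rational(1, 5672), Add(192, Mul(-2, I))), -18546) = Add(-18546, Mul(Rational(1, 5672), Add(192, Mul(-2, I))))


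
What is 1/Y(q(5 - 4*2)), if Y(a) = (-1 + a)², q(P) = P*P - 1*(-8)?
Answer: 1/256 ≈ 0.0039063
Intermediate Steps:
q(P) = 8 + P² (q(P) = P² + 8 = 8 + P²)
1/Y(q(5 - 4*2)) = 1/((-1 + (8 + (5 - 4*2)²))²) = 1/((-1 + (8 + (5 - 8)²))²) = 1/((-1 + (8 + (-3)²))²) = 1/((-1 + (8 + 9))²) = 1/((-1 + 17)²) = 1/(16²) = 1/256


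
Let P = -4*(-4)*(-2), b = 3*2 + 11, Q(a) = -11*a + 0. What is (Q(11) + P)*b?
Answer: -2601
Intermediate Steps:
Q(a) = -11*a
b = 17 (b = 6 + 11 = 17)
P = -32 (P = 16*(-2) = -32)
(Q(11) + P)*b = (-11*11 - 32)*17 = (-121 - 32)*17 = -153*17 = -2601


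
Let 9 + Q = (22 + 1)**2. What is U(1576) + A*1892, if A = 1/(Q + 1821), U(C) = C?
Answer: 3691308/2341 ≈ 1576.8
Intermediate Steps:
Q = 520 (Q = -9 + (22 + 1)**2 = -9 + 23**2 = -9 + 529 = 520)
A = 1/2341 (A = 1/(520 + 1821) = 1/2341 ≈ 0.00042717)
U(1576) + A*1892 = 1576 + (1/2341)*1892 = 1576 + 1892/2341 = 3691308/2341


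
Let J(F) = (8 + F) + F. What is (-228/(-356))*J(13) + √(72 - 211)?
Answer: 1938/89 + I*√139 ≈ 21.775 + 11.79*I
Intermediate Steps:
J(F) = 8 + 2*F
(-228/(-356))*J(13) + √(72 - 211) = (-228/(-356))*(8 + 2*13) + √(72 - 211) = (-228*(-1/356))*(8 + 26) + √(-139) = (57/89)*34 + I*√139 = 1938/89 + I*√139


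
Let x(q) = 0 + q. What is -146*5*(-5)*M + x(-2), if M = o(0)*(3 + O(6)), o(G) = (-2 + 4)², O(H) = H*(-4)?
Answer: -306602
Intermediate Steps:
x(q) = q
O(H) = -4*H
o(G) = 4 (o(G) = 2² = 4)
M = -84 (M = 4*(3 - 4*6) = 4*(3 - 24) = 4*(-21) = -84)
-146*5*(-5)*M + x(-2) = -146*5*(-5)*(-84) - 2 = -(-3650)*(-84) - 2 = -146*2100 - 2 = -306600 - 2 = -306602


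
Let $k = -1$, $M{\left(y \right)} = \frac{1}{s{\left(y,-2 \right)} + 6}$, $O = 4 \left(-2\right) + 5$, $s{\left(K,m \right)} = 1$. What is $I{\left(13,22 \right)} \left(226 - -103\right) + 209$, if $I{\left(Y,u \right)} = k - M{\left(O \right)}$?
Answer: $-167$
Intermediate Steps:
$O = -3$ ($O = -8 + 5 = -3$)
$M{\left(y \right)} = \frac{1}{7}$ ($M{\left(y \right)} = \frac{1}{1 + 6} = \frac{1}{7}$)
$I{\left(Y,u \right)} = - \frac{8}{7}$ ($I{\left(Y,u \right)} = -1 - \frac{1}{7} = - \frac{8}{7}$)
$I{\left(13,22 \right)} \left(226 - -103\right) + 209 = - \frac{8 \left(226 - -103\right)}{7} + 209 = - \frac{8 \left(226 + 103\right)}{7} + 209 = \left(- \frac{8}{7}\right) 329 + 209 = -376 + 209 = -167$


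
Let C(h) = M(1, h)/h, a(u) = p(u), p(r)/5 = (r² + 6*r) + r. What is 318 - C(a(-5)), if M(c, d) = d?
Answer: 317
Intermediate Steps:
p(r) = 5*r² + 35*r (p(r) = 5*((r² + 6*r) + r) = 5*(r² + 7*r) = 5*r² + 35*r)
a(u) = 5*u*(7 + u)
C(h) = 1 (C(h) = h/h = 1)
318 - C(a(-5)) = 318 - 1*1 = 318 - 1 = 317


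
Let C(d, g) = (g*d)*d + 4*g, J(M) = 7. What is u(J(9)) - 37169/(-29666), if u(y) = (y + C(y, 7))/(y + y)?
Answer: 838151/29666 ≈ 28.253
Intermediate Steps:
C(d, g) = 4*g + g*d**2 (C(d, g) = (d*g)*d + 4*g = g*d**2 + 4*g = 4*g + g*d**2)
u(y) = (28 + y + 7*y**2)/(2*y) (u(y) = (y + 7*(4 + y**2))/(y + y) = (y + (28 + 7*y**2))/((2*y)) = (28 + y + 7*y**2)*(1/(2*y)) = (28 + y + 7*y**2)/(2*y))
u(J(9)) - 37169/(-29666) = (1/2)*(28 + 7 + 7*7**2)/7 - 37169/(-29666) = (1/2)*(1/7)*(28 + 7 + 7*49) - 37169*(-1/29666) = (1/2)*(1/7)*(28 + 7 + 343) + 37169/29666 = (1/2)*(1/7)*378 + 37169/29666 = 27 + 37169/29666 = 838151/29666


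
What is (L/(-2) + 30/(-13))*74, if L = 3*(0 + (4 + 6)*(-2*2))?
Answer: 55500/13 ≈ 4269.2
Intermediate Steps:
L = -120 (L = 3*(0 + 10*(-4)) = 3*(0 - 40) = 3*(-40) = -120)
(L/(-2) + 30/(-13))*74 = (-120/(-2) + 30/(-13))*74 = (-120*(-½) + 30*(-1/13))*74 = (60 - 30/13)*74 = (750/13)*74 = 55500/13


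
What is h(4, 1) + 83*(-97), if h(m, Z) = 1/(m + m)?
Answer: -64407/8 ≈ -8050.9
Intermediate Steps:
h(m, Z) = 1/(2*m)
h(4, 1) + 83*(-97) = (½)/4 + 83*(-97) = (½)*(¼) - 8051 = ⅛ - 8051 = -64407/8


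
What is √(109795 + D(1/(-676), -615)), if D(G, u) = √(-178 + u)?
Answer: √(109795 + I*√793) ≈ 331.35 + 0.042*I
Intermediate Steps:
√(109795 + D(1/(-676), -615)) = √(109795 + √(-178 - 615)) = √(109795 + √(-793)) = √(109795 + I*√793)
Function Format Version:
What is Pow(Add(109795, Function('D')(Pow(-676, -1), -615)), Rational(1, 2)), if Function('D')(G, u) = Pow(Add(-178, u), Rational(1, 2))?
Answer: Pow(Add(109795, Mul(I, Pow(793, Rational(1, 2)))), Rational(1, 2)) ≈ Add(331.35, Mul(0.042, I))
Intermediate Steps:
Pow(Add(109795, Function('D')(Pow(-676, -1), -615)), Rational(1, 2)) = Pow(Add(109795, Pow(Add(-178, -615), Rational(1, 2))), Rational(1, 2)) = Pow(Add(109795, Pow(-793, Rational(1, 2))), Rational(1, 2)) = Pow(Add(109795, Mul(I, Pow(793, Rational(1, 2)))), Rational(1, 2))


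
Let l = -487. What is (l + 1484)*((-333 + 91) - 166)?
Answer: -406776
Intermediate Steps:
(l + 1484)*((-333 + 91) - 166) = (-487 + 1484)*((-333 + 91) - 166) = 997*(-242 - 166) = 997*(-408) = -406776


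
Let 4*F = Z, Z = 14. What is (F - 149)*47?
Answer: -13677/2 ≈ -6838.5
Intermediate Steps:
F = 7/2 (F = (1/4)*14 = 7/2 ≈ 3.5000)
(F - 149)*47 = (7/2 - 149)*47 = -291/2*47 = -13677/2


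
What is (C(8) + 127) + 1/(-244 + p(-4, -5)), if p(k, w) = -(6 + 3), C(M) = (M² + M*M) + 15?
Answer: 68309/253 ≈ 270.00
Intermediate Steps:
C(M) = 15 + 2*M² (C(M) = (M² + M²) + 15 = 2*M² + 15 = 15 + 2*M²)
p(k, w) = -9 (p(k, w) = -1*9 = -9)
(C(8) + 127) + 1/(-244 + p(-4, -5)) = ((15 + 2*8²) + 127) + 1/(-244 - 9) = ((15 + 2*64) + 127) + 1/(-253) = ((15 + 128) + 127) - 1/253 = (143 + 127) - 1/253 = 270 - 1/253 = 68309/253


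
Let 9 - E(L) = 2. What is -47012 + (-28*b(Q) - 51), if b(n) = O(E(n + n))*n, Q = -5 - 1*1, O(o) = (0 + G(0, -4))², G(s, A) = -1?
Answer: -46895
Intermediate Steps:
E(L) = 7 (E(L) = 9 - 1*2 = 9 - 2 = 7)
O(o) = 1 (O(o) = (0 - 1)² = (-1)² = 1)
Q = -6 (Q = -5 - 1 = -6)
b(n) = n (b(n) = 1*n = n)
-47012 + (-28*b(Q) - 51) = -47012 + (-28*(-6) - 51) = -47012 + (168 - 51) = -47012 + 117 = -46895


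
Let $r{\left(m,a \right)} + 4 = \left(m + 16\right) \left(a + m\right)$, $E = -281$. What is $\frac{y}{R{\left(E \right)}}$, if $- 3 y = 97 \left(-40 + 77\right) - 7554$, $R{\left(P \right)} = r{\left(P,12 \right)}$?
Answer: $\frac{3965}{213843} \approx 0.018542$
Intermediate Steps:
$r{\left(m,a \right)} = -4 + \left(16 + m\right) \left(a + m\right)$ ($r{\left(m,a \right)} = -4 + \left(m + 16\right) \left(a + m\right) = -4 + \left(16 + m\right) \left(a + m\right)$)
$R{\left(P \right)} = 188 + P^{2} + 28 P$ ($R{\left(P \right)} = -4 + P^{2} + 16 \cdot 12 + 16 P + 12 P = -4 + P^{2} + 192 + 16 P + 12 P = 188 + P^{2} + 28 P$)
$y = \frac{3965}{3}$ ($y = - \frac{97 \left(-40 + 77\right) - 7554}{3} = - \frac{97 \cdot 37 - 7554}{3} = - \frac{3589 - 7554}{3} = \left(- \frac{1}{3}\right) \left(-3965\right) = \frac{3965}{3} \approx 1321.7$)
$\frac{y}{R{\left(E \right)}} = \frac{3965}{3 \left(188 + \left(-281\right)^{2} + 28 \left(-281\right)\right)} = \frac{3965}{3 \left(188 + 78961 - 7868\right)} = \frac{3965}{3 \cdot 71281} = \frac{3965}{3} \cdot \frac{1}{71281} = \frac{3965}{213843}$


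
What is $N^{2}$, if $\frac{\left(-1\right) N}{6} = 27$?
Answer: $26244$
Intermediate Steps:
$N = -162$ ($N = \left(-6\right) 27 = -162$)
$N^{2} = \left(-162\right)^{2} = 26244$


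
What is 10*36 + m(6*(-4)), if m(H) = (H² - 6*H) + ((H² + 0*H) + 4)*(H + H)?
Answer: -26760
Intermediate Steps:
m(H) = H² - 6*H + 2*H*(4 + H²) (m(H) = (H² - 6*H) + ((H² + 0) + 4)*(2*H) = (H² - 6*H) + (H² + 4)*(2*H) = (H² - 6*H) + (4 + H²)*(2*H) = (H² - 6*H) + 2*H*(4 + H²) = H² - 6*H + 2*H*(4 + H²))
10*36 + m(6*(-4)) = 10*36 + (6*(-4))*(2 + 6*(-4) + 2*(6*(-4))²) = 360 - 24*(2 - 24 + 2*(-24)²) = 360 - 24*(2 - 24 + 2*576) = 360 - 24*(2 - 24 + 1152) = 360 - 24*1130 = 360 - 27120 = -26760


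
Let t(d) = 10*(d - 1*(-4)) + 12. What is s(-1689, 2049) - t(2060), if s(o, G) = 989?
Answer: -19663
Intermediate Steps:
t(d) = 52 + 10*d (t(d) = 10*(d + 4) + 12 = 10*(4 + d) + 12 = (40 + 10*d) + 12 = 52 + 10*d)
s(-1689, 2049) - t(2060) = 989 - (52 + 10*2060) = 989 - (52 + 20600) = 989 - 1*20652 = 989 - 20652 = -19663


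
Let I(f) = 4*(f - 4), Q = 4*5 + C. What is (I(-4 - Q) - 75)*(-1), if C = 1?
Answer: 191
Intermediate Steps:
Q = 21 (Q = 4*5 + 1 = 20 + 1 = 21)
I(f) = -16 + 4*f (I(f) = 4*(-4 + f) = -16 + 4*f)
(I(-4 - Q) - 75)*(-1) = ((-16 + 4*(-4 - 1*21)) - 75)*(-1) = ((-16 + 4*(-4 - 21)) - 75)*(-1) = ((-16 + 4*(-25)) - 75)*(-1) = ((-16 - 100) - 75)*(-1) = (-116 - 75)*(-1) = -191*(-1) = 191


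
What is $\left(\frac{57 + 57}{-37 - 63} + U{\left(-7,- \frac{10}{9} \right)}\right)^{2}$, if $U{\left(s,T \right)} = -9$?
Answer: $\frac{257049}{2500} \approx 102.82$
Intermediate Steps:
$\left(\frac{57 + 57}{-37 - 63} + U{\left(-7,- \frac{10}{9} \right)}\right)^{2} = \left(\frac{57 + 57}{-37 - 63} - 9\right)^{2} = \left(\frac{114}{-100} - 9\right)^{2} = \left(114 \left(- \frac{1}{100}\right) - 9\right)^{2} = \left(- \frac{57}{50} - 9\right)^{2} = \left(- \frac{507}{50}\right)^{2} = \frac{257049}{2500}$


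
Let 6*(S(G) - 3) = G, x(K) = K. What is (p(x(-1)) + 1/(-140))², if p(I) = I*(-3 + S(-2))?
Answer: 18769/176400 ≈ 0.10640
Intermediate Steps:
S(G) = 3 + G/6
p(I) = -I/3 (p(I) = I*(-3 + (3 + (⅙)*(-2))) = I*(-3 + (3 - ⅓)) = I*(-3 + 8/3) = I*(-⅓) = -I/3)
(p(x(-1)) + 1/(-140))² = (-⅓*(-1) + 1/(-140))² = (⅓ - 1/140)² = (137/420)² = 18769/176400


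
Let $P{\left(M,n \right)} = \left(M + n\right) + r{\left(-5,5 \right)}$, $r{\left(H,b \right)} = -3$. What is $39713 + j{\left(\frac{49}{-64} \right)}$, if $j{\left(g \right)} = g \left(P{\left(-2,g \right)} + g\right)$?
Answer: $\frac{81342465}{2048} \approx 39718.0$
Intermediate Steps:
$P{\left(M,n \right)} = -3 + M + n$ ($P{\left(M,n \right)} = \left(M + n\right) - 3 = -3 + M + n$)
$j{\left(g \right)} = g \left(-5 + 2 g\right)$ ($j{\left(g \right)} = g \left(\left(-3 - 2 + g\right) + g\right) = g \left(\left(-5 + g\right) + g\right) = g \left(-5 + 2 g\right)$)
$39713 + j{\left(\frac{49}{-64} \right)} = 39713 + \frac{49}{-64} \left(-5 + 2 \frac{49}{-64}\right) = 39713 + 49 \left(- \frac{1}{64}\right) \left(-5 + 2 \cdot 49 \left(- \frac{1}{64}\right)\right) = 39713 - \frac{49 \left(-5 + 2 \left(- \frac{49}{64}\right)\right)}{64} = 39713 - \frac{49 \left(-5 - \frac{49}{32}\right)}{64} = 39713 - - \frac{10241}{2048} = 39713 + \frac{10241}{2048} = \frac{81342465}{2048}$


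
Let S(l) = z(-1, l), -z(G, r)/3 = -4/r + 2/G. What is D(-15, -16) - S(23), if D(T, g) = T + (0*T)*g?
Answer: -495/23 ≈ -21.522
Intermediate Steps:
z(G, r) = -6/G + 12/r (z(G, r) = -3*(-4/r + 2/G) = -6/G + 12/r)
D(T, g) = T (D(T, g) = T + 0*g = T + 0 = T)
S(l) = 6 + 12/l (S(l) = -6/(-1) + 12/l = -6*(-1) + 12/l = 6 + 12/l)
D(-15, -16) - S(23) = -15 - (6 + 12/23) = -15 - 1*150/23 = -15 - 150/23 = -495/23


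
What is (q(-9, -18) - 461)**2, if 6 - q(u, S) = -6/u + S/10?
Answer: 46348864/225 ≈ 2.0600e+5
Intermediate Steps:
q(u, S) = 6 + 6/u - S/10 (q(u, S) = 6 - (-6/u + S/10) = 6 + (6/u - S/10) = 6 + 6/u - S/10)
(q(-9, -18) - 461)**2 = ((6 + 6/(-9) - 1/10*(-18)) - 461)**2 = ((6 + 6*(-1/9) + 9/5) - 461)**2 = ((6 - 2/3 + 9/5) - 461)**2 = (107/15 - 461)**2 = (-6808/15)**2 = 46348864/225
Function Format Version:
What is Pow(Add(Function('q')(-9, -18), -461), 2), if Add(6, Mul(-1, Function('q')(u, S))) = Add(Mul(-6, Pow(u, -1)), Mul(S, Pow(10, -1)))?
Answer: Rational(46348864, 225) ≈ 2.0600e+5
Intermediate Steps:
Function('q')(u, S) = Add(6, Mul(6, Pow(u, -1)), Mul(Rational(-1, 10), S)) (Function('q')(u, S) = Add(6, Mul(-1, Add(Mul(-6, Pow(u, -1)), Mul(S, Pow(10, -1))))) = Add(6, Mul(-1, Add(Mul(-6, Pow(u, -1)), Mul(S, Rational(1, 10))))) = Add(6, Mul(-1, Add(Mul(-6, Pow(u, -1)), Mul(Rational(1, 10), S)))) = Add(6, Add(Mul(6, Pow(u, -1)), Mul(Rational(-1, 10), S))) = Add(6, Mul(6, Pow(u, -1)), Mul(Rational(-1, 10), S)))
Pow(Add(Function('q')(-9, -18), -461), 2) = Pow(Add(Add(6, Mul(6, Pow(-9, -1)), Mul(Rational(-1, 10), -18)), -461), 2) = Pow(Add(Add(6, Mul(6, Rational(-1, 9)), Rational(9, 5)), -461), 2) = Pow(Add(Add(6, Rational(-2, 3), Rational(9, 5)), -461), 2) = Pow(Add(Rational(107, 15), -461), 2) = Pow(Rational(-6808, 15), 2) = Rational(46348864, 225)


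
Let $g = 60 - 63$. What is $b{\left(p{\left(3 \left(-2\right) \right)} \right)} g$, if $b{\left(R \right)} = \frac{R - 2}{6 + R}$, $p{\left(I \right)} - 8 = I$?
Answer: $0$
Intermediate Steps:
$p{\left(I \right)} = 8 + I$
$g = -3$ ($g = 60 - 63 = -3$)
$b{\left(R \right)} = \frac{-2 + R}{6 + R}$
$b{\left(p{\left(3 \left(-2\right) \right)} \right)} g = \frac{-2 + \left(8 + 3 \left(-2\right)\right)}{6 + \left(8 + 3 \left(-2\right)\right)} \left(-3\right) = \frac{-2 + \left(8 - 6\right)}{6 + \left(8 - 6\right)} \left(-3\right) = \frac{-2 + 2}{6 + 2} \left(-3\right) = \frac{1}{8} \cdot 0 \left(-3\right) = 0 \left(-3\right) = 0$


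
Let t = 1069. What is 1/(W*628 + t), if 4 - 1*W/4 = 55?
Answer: -1/127043 ≈ -7.8713e-6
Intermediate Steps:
W = -204 (W = 16 - 4*55 = 16 - 220 = -204)
1/(W*628 + t) = 1/(-204*628 + 1069) = 1/(-128112 + 1069) = 1/(-127043) = -1/127043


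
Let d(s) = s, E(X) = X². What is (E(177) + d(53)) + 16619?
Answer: 48001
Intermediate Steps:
(E(177) + d(53)) + 16619 = (177² + 53) + 16619 = (31329 + 53) + 16619 = 31382 + 16619 = 48001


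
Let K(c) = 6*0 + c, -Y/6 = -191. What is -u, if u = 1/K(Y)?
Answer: -1/1146 ≈ -0.00087260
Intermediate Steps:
Y = 1146 (Y = -6*(-191) = 1146)
K(c) = c (K(c) = 0 + c = c)
u = 1/1146 ≈ 0.00087260
-u = -1*1/1146 = -1/1146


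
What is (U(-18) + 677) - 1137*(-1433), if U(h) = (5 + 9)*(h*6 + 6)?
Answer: 1628570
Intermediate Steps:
U(h) = 84 + 84*h (U(h) = 14*(6*h + 6) = 14*(6 + 6*h) = 84 + 84*h)
(U(-18) + 677) - 1137*(-1433) = ((84 + 84*(-18)) + 677) - 1137*(-1433) = ((84 - 1512) + 677) + 1629321 = (-1428 + 677) + 1629321 = -751 + 1629321 = 1628570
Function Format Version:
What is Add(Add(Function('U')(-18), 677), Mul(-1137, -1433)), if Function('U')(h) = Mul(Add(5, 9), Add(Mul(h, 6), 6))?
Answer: 1628570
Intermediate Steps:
Function('U')(h) = Add(84, Mul(84, h)) (Function('U')(h) = Mul(14, Add(Mul(6, h), 6)) = Mul(14, Add(6, Mul(6, h))) = Add(84, Mul(84, h)))
Add(Add(Function('U')(-18), 677), Mul(-1137, -1433)) = Add(Add(Add(84, Mul(84, -18)), 677), Mul(-1137, -1433)) = Add(Add(Add(84, -1512), 677), 1629321) = Add(Add(-1428, 677), 1629321) = Add(-751, 1629321) = 1628570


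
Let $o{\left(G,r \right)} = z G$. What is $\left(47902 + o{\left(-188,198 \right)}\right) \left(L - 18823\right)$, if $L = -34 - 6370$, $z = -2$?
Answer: $-1217909106$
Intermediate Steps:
$L = -6404$ ($L = -34 - 6370 = -6404$)
$o{\left(G,r \right)} = - 2 G$
$\left(47902 + o{\left(-188,198 \right)}\right) \left(L - 18823\right) = \left(47902 - -376\right) \left(-6404 - 18823\right) = \left(47902 + 376\right) \left(-25227\right) = 48278 \left(-25227\right) = -1217909106$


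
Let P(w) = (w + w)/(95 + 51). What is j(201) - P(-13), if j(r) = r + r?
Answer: 29359/73 ≈ 402.18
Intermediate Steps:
j(r) = 2*r
P(w) = w/73 (P(w) = (2*w)/146 = (2*w)*(1/146) = w/73)
j(201) - P(-13) = 2*201 - (-13)/73 = 402 - 1*(-13/73) = 402 + 13/73 = 29359/73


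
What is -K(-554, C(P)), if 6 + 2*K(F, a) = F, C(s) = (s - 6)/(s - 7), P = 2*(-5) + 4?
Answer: 280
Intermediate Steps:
P = -6 (P = -10 + 4 = -6)
C(s) = (-6 + s)/(-7 + s)
K(F, a) = -3 + F/2
-K(-554, C(P)) = -(-3 + (½)*(-554)) = -(-3 - 277) = -1*(-280) = 280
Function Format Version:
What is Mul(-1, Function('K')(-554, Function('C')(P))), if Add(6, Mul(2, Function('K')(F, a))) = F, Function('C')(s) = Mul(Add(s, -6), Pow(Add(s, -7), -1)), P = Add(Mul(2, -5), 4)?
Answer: 280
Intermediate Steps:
P = -6 (P = Add(-10, 4) = -6)
Function('C')(s) = Mul(Pow(Add(-7, s), -1), Add(-6, s)) (Function('C')(s) = Mul(Add(-6, s), Pow(Add(-7, s), -1)) = Mul(Pow(Add(-7, s), -1), Add(-6, s)))
Function('K')(F, a) = Add(-3, Mul(Rational(1, 2), F))
Mul(-1, Function('K')(-554, Function('C')(P))) = Mul(-1, Add(-3, Mul(Rational(1, 2), -554))) = Mul(-1, Add(-3, -277)) = Mul(-1, -280) = 280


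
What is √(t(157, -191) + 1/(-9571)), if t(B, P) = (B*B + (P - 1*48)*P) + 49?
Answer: 8*√100688585354/9571 ≈ 265.23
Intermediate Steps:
t(B, P) = 49 + B² + P*(-48 + P) (t(B, P) = (B² + (P - 48)*P) + 49 = (B² + (-48 + P)*P) + 49 = (B² + P*(-48 + P)) + 49 = 49 + B² + P*(-48 + P))
√(t(157, -191) + 1/(-9571)) = √((49 + 157² + (-191)² - 48*(-191)) + 1/(-9571)) = √((49 + 24649 + 36481 + 9168) - 1/9571) = √(70347 - 1/9571) = √(673291136/9571) = 8*√100688585354/9571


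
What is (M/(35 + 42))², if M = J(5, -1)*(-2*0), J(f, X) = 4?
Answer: 0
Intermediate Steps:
M = 0 (M = 4*(-2*0) = 4*0 = 0)
(M/(35 + 42))² = (0/(35 + 42))² = (0/77)² = ((1/77)*0)² = 0² = 0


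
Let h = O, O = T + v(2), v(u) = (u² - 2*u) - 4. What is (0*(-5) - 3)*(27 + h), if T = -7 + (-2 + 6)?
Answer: -60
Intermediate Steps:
T = -3 (T = -7 + 4 = -3)
v(u) = -4 + u² - 2*u
O = -7 (O = -3 + (-4 + 2² - 2*2) = -3 + (-4 + 4 - 4) = -3 - 4 = -7)
h = -7
(0*(-5) - 3)*(27 + h) = (0*(-5) - 3)*(27 - 7) = (0 - 3)*20 = -3*20 = -60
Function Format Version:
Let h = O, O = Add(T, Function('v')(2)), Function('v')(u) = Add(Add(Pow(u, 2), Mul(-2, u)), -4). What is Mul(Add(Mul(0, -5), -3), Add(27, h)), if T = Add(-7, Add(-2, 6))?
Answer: -60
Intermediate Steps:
T = -3 (T = Add(-7, 4) = -3)
Function('v')(u) = Add(-4, Pow(u, 2), Mul(-2, u))
O = -7 (O = Add(-3, Add(-4, Pow(2, 2), Mul(-2, 2))) = Add(-3, Add(-4, 4, -4)) = Add(-3, -4) = -7)
h = -7
Mul(Add(Mul(0, -5), -3), Add(27, h)) = Mul(Add(Mul(0, -5), -3), Add(27, -7)) = Mul(Add(0, -3), 20) = Mul(-3, 20) = -60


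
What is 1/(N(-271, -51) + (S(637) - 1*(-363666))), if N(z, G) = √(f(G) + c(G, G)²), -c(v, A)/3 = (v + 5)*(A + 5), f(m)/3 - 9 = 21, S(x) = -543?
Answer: 40347/14646446215 - √4477466/43939338645 ≈ 2.7066e-6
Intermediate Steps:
f(m) = 90 (f(m) = 27 + 3*21 = 27 + 63 = 90)
c(v, A) = -3*(5 + A)*(5 + v) (c(v, A) = -3*(v + 5)*(A + 5) = -3*(5 + v)*(5 + A) = -3*(5 + A)*(5 + v))
N(z, G) = √(90 + (-75 - 30*G - 3*G²)²) (N(z, G) = √(90 + (-75 - 15*G - 15*G - 3*G*G)²) = √(90 + (-75 - 15*G - 15*G - 3*G²)²) = √(90 + (-75 - 30*G - 3*G²)²))
1/(N(-271, -51) + (S(637) - 1*(-363666))) = 1/(3*√(10 + (25 + (-51)² + 10*(-51))²) + (-543 - 1*(-363666))) = 1/(3*√(10 + (25 + 2601 - 510)²) + (-543 + 363666)) = 1/(3*√(10 + 2116²) + 363123) = 1/(3*√(10 + 4477456) + 363123) = 1/(3*√4477466 + 363123) = 1/(363123 + 3*√4477466)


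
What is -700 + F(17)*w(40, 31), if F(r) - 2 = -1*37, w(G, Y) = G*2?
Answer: -3500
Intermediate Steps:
w(G, Y) = 2*G
F(r) = -35 (F(r) = 2 - 1*37 = 2 - 37 = -35)
-700 + F(17)*w(40, 31) = -700 - 70*40 = -700 - 35*80 = -700 - 2800 = -3500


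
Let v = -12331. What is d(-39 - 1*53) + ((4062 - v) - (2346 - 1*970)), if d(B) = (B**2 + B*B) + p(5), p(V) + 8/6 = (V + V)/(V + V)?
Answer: 95834/3 ≈ 31945.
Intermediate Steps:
p(V) = -1/3 (p(V) = -4/3 + (V + V)/(V + V) = -4/3 + (2*V)/((2*V)) = -4/3 + (2*V)*(1/(2*V)) = -4/3 + 1 = -1/3)
d(B) = -1/3 + 2*B**2 (d(B) = (B**2 + B*B) - 1/3 = (B**2 + B**2) - 1/3 = 2*B**2 - 1/3 = -1/3 + 2*B**2)
d(-39 - 1*53) + ((4062 - v) - (2346 - 1*970)) = (-1/3 + 2*(-39 - 1*53)**2) + ((4062 - 1*(-12331)) - (2346 - 1*970)) = (-1/3 + 2*(-39 - 53)**2) + ((4062 + 12331) - (2346 - 970)) = (-1/3 + 2*(-92)**2) + (16393 - 1*1376) = (-1/3 + 2*8464) + (16393 - 1376) = (-1/3 + 16928) + 15017 = 50783/3 + 15017 = 95834/3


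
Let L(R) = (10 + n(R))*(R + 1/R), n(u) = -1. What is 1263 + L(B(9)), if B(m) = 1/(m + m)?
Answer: 2851/2 ≈ 1425.5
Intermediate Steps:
B(m) = 1/(2*m)
L(R) = 9*R + 9/R (L(R) = (10 - 1)*(R + 1/R) = 9*(R + 1/R) = 9*R + 9/R)
1263 + L(B(9)) = 1263 + (9*((½)/9) + 9/(((½)/9))) = 1263 + (9*((½)*(⅑)) + 9/(((½)*(⅑)))) = 1263 + (9*(1/18) + 9/(1/18)) = 1263 + (½ + 9*18) = 1263 + (½ + 162) = 1263 + 325/2 = 2851/2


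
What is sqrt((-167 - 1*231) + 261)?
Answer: I*sqrt(137) ≈ 11.705*I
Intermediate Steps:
sqrt((-167 - 1*231) + 261) = sqrt((-167 - 231) + 261) = sqrt(-398 + 261) = sqrt(-137) = I*sqrt(137)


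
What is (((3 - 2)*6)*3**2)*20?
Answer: 1080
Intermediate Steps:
(((3 - 2)*6)*3**2)*20 = ((1*6)*9)*20 = (6*9)*20 = 54*20 = 1080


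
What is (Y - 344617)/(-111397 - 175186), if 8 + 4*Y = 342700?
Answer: 258944/286583 ≈ 0.90356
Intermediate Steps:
Y = 85673 (Y = -2 + (¼)*342700 = -2 + 85675 = 85673)
(Y - 344617)/(-111397 - 175186) = (85673 - 344617)/(-111397 - 175186) = -258944/(-286583) = -258944*(-1/286583) = 258944/286583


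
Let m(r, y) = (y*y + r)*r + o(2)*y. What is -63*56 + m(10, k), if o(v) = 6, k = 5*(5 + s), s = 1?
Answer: 5752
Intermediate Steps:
k = 30 (k = 5*(5 + 1) = 5*6 = 30)
m(r, y) = 6*y + r*(r + y²) (m(r, y) = (y*y + r)*r + 6*y = (y² + r)*r + 6*y = (r + y²)*r + 6*y = r*(r + y²) + 6*y = 6*y + r*(r + y²))
-63*56 + m(10, k) = -63*56 + (10² + 6*30 + 10*30²) = -3528 + (100 + 180 + 10*900) = -3528 + (100 + 180 + 9000) = -3528 + 9280 = 5752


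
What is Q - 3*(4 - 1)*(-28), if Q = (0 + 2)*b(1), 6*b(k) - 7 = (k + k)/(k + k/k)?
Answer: 764/3 ≈ 254.67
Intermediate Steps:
b(k) = 7/6 + k/(3*(1 + k)) (b(k) = 7/6 + ((k + k)/(k + k/k))/6 = 7/6 + ((2*k)/(k + 1))/6 = 7/6 + ((2*k)/(1 + k))/6 = 7/6 + (2*k/(1 + k))/6 = 7/6 + k/(3*(1 + k)))
Q = 8/3 (Q = (0 + 2)*((7 + 9*1)/(6*(1 + 1))) = 2*((⅙)*(7 + 9)/2) = 2*((⅙)*(½)*16) = 2*(4/3) = 8/3 ≈ 2.6667)
Q - 3*(4 - 1)*(-28) = 8/3 - 3*(4 - 1)*(-28) = 8/3 - 3*3*(-28) = 8/3 - 9*(-28) = 8/3 + 252 = 764/3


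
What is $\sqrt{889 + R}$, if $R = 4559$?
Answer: $2 \sqrt{1362} \approx 73.811$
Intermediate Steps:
$\sqrt{889 + R} = \sqrt{889 + 4559} = \sqrt{5448} = 2 \sqrt{1362}$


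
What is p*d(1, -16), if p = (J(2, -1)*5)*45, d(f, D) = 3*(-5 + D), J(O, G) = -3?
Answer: 42525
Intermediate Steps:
d(f, D) = -15 + 3*D
p = -675 (p = -3*5*45 = -15*45 = -675)
p*d(1, -16) = -675*(-15 + 3*(-16)) = -675*(-15 - 48) = -675*(-63) = 42525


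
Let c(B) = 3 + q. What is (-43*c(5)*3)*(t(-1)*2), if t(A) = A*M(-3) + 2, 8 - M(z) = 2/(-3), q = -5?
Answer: -3440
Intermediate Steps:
M(z) = 26/3 (M(z) = 8 - 2/(-3) = 8 - 2*(-1)/3 = 8 - 1*(-⅔) = 8 + ⅔ = 26/3)
c(B) = -2 (c(B) = 3 - 5 = -2)
t(A) = 2 + 26*A/3 (t(A) = A*(26/3) + 2 = 26*A/3 + 2 = 2 + 26*A/3)
(-43*c(5)*3)*(t(-1)*2) = (-(-86)*3)*((2 + (26/3)*(-1))*2) = (-43*(-6))*((2 - 26/3)*2) = 258*(-20/3*2) = 258*(-40/3) = -3440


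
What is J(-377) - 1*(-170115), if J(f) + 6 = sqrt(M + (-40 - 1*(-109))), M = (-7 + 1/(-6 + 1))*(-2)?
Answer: 170109 + sqrt(2085)/5 ≈ 1.7012e+5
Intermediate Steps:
M = 72/5 (M = (-7 + 1/(-5))*(-2) = (-7 - 1/5)*(-2) = -36/5*(-2) = 72/5 ≈ 14.400)
J(f) = -6 + sqrt(2085)/5 (J(f) = -6 + sqrt(72/5 + (-40 - 1*(-109))) = -6 + sqrt(72/5 + (-40 + 109)) = -6 + sqrt(72/5 + 69) = -6 + sqrt(417/5) = -6 + sqrt(2085)/5)
J(-377) - 1*(-170115) = (-6 + sqrt(2085)/5) - 1*(-170115) = (-6 + sqrt(2085)/5) + 170115 = 170109 + sqrt(2085)/5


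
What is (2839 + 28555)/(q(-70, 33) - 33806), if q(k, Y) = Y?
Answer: -31394/33773 ≈ -0.92956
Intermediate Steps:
(2839 + 28555)/(q(-70, 33) - 33806) = (2839 + 28555)/(33 - 33806) = 31394/(-33773) = 31394*(-1/33773) = -31394/33773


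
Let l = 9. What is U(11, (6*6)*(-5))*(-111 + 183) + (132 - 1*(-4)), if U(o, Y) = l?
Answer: 784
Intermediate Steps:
U(o, Y) = 9
U(11, (6*6)*(-5))*(-111 + 183) + (132 - 1*(-4)) = 9*(-111 + 183) + (132 - 1*(-4)) = 9*72 + (132 + 4) = 648 + 136 = 784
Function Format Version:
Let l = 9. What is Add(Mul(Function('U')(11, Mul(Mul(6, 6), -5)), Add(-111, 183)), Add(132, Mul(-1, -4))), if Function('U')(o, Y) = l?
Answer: 784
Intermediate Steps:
Function('U')(o, Y) = 9
Add(Mul(Function('U')(11, Mul(Mul(6, 6), -5)), Add(-111, 183)), Add(132, Mul(-1, -4))) = Add(Mul(9, Add(-111, 183)), Add(132, Mul(-1, -4))) = Add(Mul(9, 72), Add(132, 4)) = Add(648, 136) = 784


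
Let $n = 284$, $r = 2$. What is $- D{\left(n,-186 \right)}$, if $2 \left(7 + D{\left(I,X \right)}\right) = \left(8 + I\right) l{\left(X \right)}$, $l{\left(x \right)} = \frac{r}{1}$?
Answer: $-285$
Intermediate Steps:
$l{\left(x \right)} = 2$ ($l{\left(x \right)} = \frac{2}{1} = 2 \cdot 1 = 2$)
$D{\left(I,X \right)} = 1 + I$ ($D{\left(I,X \right)} = -7 + \frac{\left(8 + I\right) 2}{2} = -7 + \frac{16 + 2 I}{2} = -7 + \left(8 + I\right) = 1 + I$)
$- D{\left(n,-186 \right)} = - (1 + 284) = \left(-1\right) 285 = -285$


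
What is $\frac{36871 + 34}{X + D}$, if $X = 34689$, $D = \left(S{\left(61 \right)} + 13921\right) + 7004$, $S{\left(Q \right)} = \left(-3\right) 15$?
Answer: $\frac{36905}{55569} \approx 0.66413$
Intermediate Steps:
$S{\left(Q \right)} = -45$
$D = 20880$ ($D = \left(-45 + 13921\right) + 7004 = 13876 + 7004 = 20880$)
$\frac{36871 + 34}{X + D} = \frac{36871 + 34}{34689 + 20880} = \frac{36905}{55569}$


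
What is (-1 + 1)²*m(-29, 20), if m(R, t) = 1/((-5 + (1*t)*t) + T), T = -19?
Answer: 0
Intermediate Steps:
m(R, t) = 1/(-24 + t²) (m(R, t) = 1/((-5 + (1*t)*t) - 19) = 1/((-5 + t*t) - 19) = 1/((-5 + t²) - 19) = 1/(-24 + t²))
(-1 + 1)²*m(-29, 20) = (-1 + 1)²/(-24 + 20²) = 0²/(-24 + 400) = 0/376 = 0*(1/376) = 0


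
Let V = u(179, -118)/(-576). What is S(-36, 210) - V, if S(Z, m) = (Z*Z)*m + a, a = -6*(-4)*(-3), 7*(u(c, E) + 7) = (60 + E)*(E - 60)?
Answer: 365689697/1344 ≈ 2.7209e+5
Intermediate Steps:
u(c, E) = -7 + (-60 + E)*(60 + E)/7 (u(c, E) = -7 + ((60 + E)*(E - 60))/7 = -7 + ((60 + E)*(-60 + E))/7 = -7 + ((-60 + E)*(60 + E))/7 = -7 + (-60 + E)*(60 + E)/7)
a = -72 (a = 24*(-3) = -72)
V = -3425/1344 (V = (-3649/7 + (1/7)*(-118)**2)/(-576) = (-3649/7 + (1/7)*13924)*(-1/576) = (-3649/7 + 13924/7)*(-1/576) = (10275/7)*(-1/576) = -3425/1344 ≈ -2.5484)
S(Z, m) = -72 + m*Z**2 (S(Z, m) = (Z*Z)*m - 72 = Z**2*m - 72 = m*Z**2 - 72 = -72 + m*Z**2)
S(-36, 210) - V = (-72 + 210*(-36)**2) - 1*(-3425/1344) = (-72 + 210*1296) + 3425/1344 = (-72 + 272160) + 3425/1344 = 272088 + 3425/1344 = 365689697/1344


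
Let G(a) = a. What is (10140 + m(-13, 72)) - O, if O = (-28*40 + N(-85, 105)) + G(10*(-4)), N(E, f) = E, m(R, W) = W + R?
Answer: 11444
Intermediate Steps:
m(R, W) = R + W
O = -1245 (O = (-28*40 - 85) + 10*(-4) = (-1120 - 85) - 40 = -1205 - 40 = -1245)
(10140 + m(-13, 72)) - O = (10140 + (-13 + 72)) - 1*(-1245) = (10140 + 59) + 1245 = 10199 + 1245 = 11444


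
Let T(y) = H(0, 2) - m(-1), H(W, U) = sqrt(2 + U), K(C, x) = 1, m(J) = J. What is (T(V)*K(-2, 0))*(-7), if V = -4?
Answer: -21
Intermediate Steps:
T(y) = 3 (T(y) = sqrt(2 + 2) - 1*(-1) = sqrt(4) + 1 = 2 + 1 = 3)
(T(V)*K(-2, 0))*(-7) = (3*1)*(-7) = 3*(-7) = -21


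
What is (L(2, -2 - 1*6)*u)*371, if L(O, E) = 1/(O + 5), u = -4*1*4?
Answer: -848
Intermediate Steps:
u = -16 (u = -4*4 = -16)
L(O, E) = 1/(5 + O)
(L(2, -2 - 1*6)*u)*371 = (-16/(5 + 2))*371 = (-16/7)*371 = ((⅐)*(-16))*371 = -16/7*371 = -848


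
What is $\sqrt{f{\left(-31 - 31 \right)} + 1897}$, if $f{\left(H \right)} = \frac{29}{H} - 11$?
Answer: $\frac{\sqrt{7247986}}{62} \approx 43.423$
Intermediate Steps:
$f{\left(H \right)} = -11 + \frac{29}{H}$
$\sqrt{f{\left(-31 - 31 \right)} + 1897} = \sqrt{\left(-11 + \frac{29}{-31 - 31}\right) + 1897} = \sqrt{\left(-11 + \frac{29}{-62}\right) + 1897} = \sqrt{\left(-11 + 29 \left(- \frac{1}{62}\right)\right) + 1897} = \sqrt{\left(-11 - \frac{29}{62}\right) + 1897} = \sqrt{- \frac{711}{62} + 1897} = \sqrt{\frac{116903}{62}} = \frac{\sqrt{7247986}}{62}$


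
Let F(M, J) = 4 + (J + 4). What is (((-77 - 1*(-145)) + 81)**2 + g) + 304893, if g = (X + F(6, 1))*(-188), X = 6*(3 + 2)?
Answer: 319762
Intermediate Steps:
F(M, J) = 8 + J (F(M, J) = 4 + (4 + J) = 8 + J)
X = 30 (X = 6*5 = 30)
g = -7332 (g = (30 + (8 + 1))*(-188) = (30 + 9)*(-188) = 39*(-188) = -7332)
(((-77 - 1*(-145)) + 81)**2 + g) + 304893 = (((-77 - 1*(-145)) + 81)**2 - 7332) + 304893 = (((-77 + 145) + 81)**2 - 7332) + 304893 = ((68 + 81)**2 - 7332) + 304893 = (149**2 - 7332) + 304893 = (22201 - 7332) + 304893 = 14869 + 304893 = 319762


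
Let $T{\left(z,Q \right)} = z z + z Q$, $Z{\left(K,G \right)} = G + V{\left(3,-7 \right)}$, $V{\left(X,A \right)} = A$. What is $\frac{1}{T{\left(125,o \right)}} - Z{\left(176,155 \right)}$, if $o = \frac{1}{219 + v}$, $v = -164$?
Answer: $- \frac{25441189}{171900} \approx -148.0$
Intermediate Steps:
$o = \frac{1}{55}$ ($o = \frac{1}{219 - 164} = \frac{1}{55} \approx 0.018182$)
$Z{\left(K,G \right)} = -7 + G$ ($Z{\left(K,G \right)} = G - 7 = -7 + G$)
$T{\left(z,Q \right)} = z^{2} + Q z$
$\frac{1}{T{\left(125,o \right)}} - Z{\left(176,155 \right)} = \frac{1}{125 \left(\frac{1}{55} + 125\right)} - \left(-7 + 155\right) = \frac{1}{125 \cdot \frac{6876}{55}} - 148 = \frac{1}{\frac{171900}{11}} - 148 = \frac{11}{171900} - 148 = - \frac{25441189}{171900}$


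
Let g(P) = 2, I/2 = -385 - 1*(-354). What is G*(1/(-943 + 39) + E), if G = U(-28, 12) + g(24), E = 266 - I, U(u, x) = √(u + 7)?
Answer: 296511/452 + 296511*I*√21/904 ≈ 656.0 + 1503.1*I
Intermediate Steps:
I = -62 (I = 2*(-385 - 1*(-354)) = 2*(-385 + 354) = 2*(-31) = -62)
U(u, x) = √(7 + u)
E = 328 (E = 266 - 1*(-62) = 266 + 62 = 328)
G = 2 + I*√21 (G = √(7 - 28) + 2 = √(-21) + 2 = I*√21 + 2 = 2 + I*√21 ≈ 2.0 + 4.5826*I)
G*(1/(-943 + 39) + E) = (2 + I*√21)*(1/(-943 + 39) + 328) = (2 + I*√21)*(1/(-904) + 328) = (2 + I*√21)*(-1/904 + 328) = (2 + I*√21)*(296511/904) = 296511/452 + 296511*I*√21/904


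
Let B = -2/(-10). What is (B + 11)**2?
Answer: 3136/25 ≈ 125.44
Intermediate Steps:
B = 1/5 (B = -2*(-1/10) = 1/5 ≈ 0.20000)
(B + 11)**2 = (1/5 + 11)**2 = (56/5)**2 = 3136/25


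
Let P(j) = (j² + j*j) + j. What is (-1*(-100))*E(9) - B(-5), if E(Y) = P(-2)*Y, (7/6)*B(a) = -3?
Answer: 37818/7 ≈ 5402.6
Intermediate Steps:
B(a) = -18/7 (B(a) = (6/7)*(-3) = -18/7)
P(j) = j + 2*j² (P(j) = (j² + j²) + j = 2*j² + j = j + 2*j²)
E(Y) = 6*Y (E(Y) = (-2*(1 + 2*(-2)))*Y = (-2*(1 - 4))*Y = (-2*(-3))*Y = 6*Y)
(-1*(-100))*E(9) - B(-5) = (-1*(-100))*(6*9) - 1*(-18/7) = 100*54 + 18/7 = 5400 + 18/7 = 37818/7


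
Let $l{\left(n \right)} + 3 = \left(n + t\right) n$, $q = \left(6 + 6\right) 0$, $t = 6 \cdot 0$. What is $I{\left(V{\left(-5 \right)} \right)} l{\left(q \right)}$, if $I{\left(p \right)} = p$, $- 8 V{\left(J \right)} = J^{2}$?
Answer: $\frac{75}{8} \approx 9.375$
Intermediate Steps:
$t = 0$
$V{\left(J \right)} = - \frac{J^{2}}{8}$
$q = 0$ ($q = 12 \cdot 0 = 0$)
$l{\left(n \right)} = -3 + n^{2}$ ($l{\left(n \right)} = -3 + \left(n + 0\right) n = -3 + n n = -3 + n^{2}$)
$I{\left(V{\left(-5 \right)} \right)} l{\left(q \right)} = - \frac{\left(-5\right)^{2}}{8} \left(-3 + 0^{2}\right) = \left(- \frac{1}{8}\right) 25 \left(-3 + 0\right) = \left(- \frac{25}{8}\right) \left(-3\right) = \frac{75}{8}$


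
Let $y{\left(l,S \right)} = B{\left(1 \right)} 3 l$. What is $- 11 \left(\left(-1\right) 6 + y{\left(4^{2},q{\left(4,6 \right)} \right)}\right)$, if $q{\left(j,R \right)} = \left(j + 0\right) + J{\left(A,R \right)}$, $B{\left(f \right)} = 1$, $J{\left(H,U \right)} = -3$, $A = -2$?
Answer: $-462$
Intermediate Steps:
$q{\left(j,R \right)} = -3 + j$ ($q{\left(j,R \right)} = \left(j + 0\right) - 3 = j - 3 = -3 + j$)
$y{\left(l,S \right)} = 3 l$ ($y{\left(l,S \right)} = 1 \cdot 3 l = 3 l$)
$- 11 \left(\left(-1\right) 6 + y{\left(4^{2},q{\left(4,6 \right)} \right)}\right) = - 11 \left(\left(-1\right) 6 + 3 \cdot 4^{2}\right) = - 11 \left(-6 + 3 \cdot 16\right) = - 11 \left(-6 + 48\right) = \left(-11\right) 42 = -462$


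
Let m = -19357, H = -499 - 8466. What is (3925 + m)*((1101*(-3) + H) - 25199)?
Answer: 578190744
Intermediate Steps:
H = -8965
(3925 + m)*((1101*(-3) + H) - 25199) = (3925 - 19357)*((1101*(-3) - 8965) - 25199) = -15432*((-3303 - 8965) - 25199) = -15432*(-12268 - 25199) = -15432*(-37467) = 578190744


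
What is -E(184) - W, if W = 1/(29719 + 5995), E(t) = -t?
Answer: 6571375/35714 ≈ 184.00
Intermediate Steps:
W = 1/35714 ≈ 2.8000e-5
-E(184) - W = -(-1)*184 - 1*1/35714 = -1*(-184) - 1/35714 = 184 - 1/35714 = 6571375/35714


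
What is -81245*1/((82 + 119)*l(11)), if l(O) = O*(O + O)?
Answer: -81245/48642 ≈ -1.6703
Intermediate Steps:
l(O) = 2*O² (l(O) = O*(2*O) = 2*O²)
-81245*1/((82 + 119)*l(11)) = -81245*1/(242*(82 + 119)) = -81245/((2*121)*201) = -81245/(242*201) = -81245/48642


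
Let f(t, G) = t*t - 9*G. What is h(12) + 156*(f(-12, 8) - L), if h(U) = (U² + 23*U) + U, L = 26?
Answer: 7608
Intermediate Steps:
f(t, G) = t² - 9*G
h(U) = U² + 24*U
h(12) + 156*(f(-12, 8) - L) = 12*(24 + 12) + 156*(((-12)² - 9*8) - 1*26) = 12*36 + 156*((144 - 72) - 26) = 432 + 156*(72 - 26) = 432 + 156*46 = 432 + 7176 = 7608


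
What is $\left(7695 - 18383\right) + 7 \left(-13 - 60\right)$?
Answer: $-11199$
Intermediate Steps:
$\left(7695 - 18383\right) + 7 \left(-13 - 60\right) = -10688 + 7 \left(-73\right) = -10688 - 511 = -11199$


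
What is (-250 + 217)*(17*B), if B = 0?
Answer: 0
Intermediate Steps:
(-250 + 217)*(17*B) = (-250 + 217)*(17*0) = -33*0 = 0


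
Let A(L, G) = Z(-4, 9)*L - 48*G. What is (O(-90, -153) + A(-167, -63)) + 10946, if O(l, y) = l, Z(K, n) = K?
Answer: 14548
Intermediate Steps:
A(L, G) = -48*G - 4*L (A(L, G) = -4*L - 48*G = -48*G - 4*L)
(O(-90, -153) + A(-167, -63)) + 10946 = (-90 + (-48*(-63) - 4*(-167))) + 10946 = (-90 + (3024 + 668)) + 10946 = (-90 + 3692) + 10946 = 3602 + 10946 = 14548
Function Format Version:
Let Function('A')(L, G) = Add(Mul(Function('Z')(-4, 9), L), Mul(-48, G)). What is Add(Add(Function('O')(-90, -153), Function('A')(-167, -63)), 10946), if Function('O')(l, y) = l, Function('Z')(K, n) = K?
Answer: 14548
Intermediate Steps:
Function('A')(L, G) = Add(Mul(-48, G), Mul(-4, L)) (Function('A')(L, G) = Add(Mul(-4, L), Mul(-48, G)) = Add(Mul(-48, G), Mul(-4, L)))
Add(Add(Function('O')(-90, -153), Function('A')(-167, -63)), 10946) = Add(Add(-90, Add(Mul(-48, -63), Mul(-4, -167))), 10946) = Add(Add(-90, Add(3024, 668)), 10946) = Add(Add(-90, 3692), 10946) = Add(3602, 10946) = 14548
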